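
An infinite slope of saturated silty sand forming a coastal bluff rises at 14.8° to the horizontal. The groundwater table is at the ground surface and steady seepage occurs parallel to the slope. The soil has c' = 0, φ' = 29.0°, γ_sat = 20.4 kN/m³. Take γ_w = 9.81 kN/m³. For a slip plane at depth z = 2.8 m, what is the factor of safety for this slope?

With seepage parallel to the slope and the water table at the surface, the effective normal stress on the slip plane uses the buoyant unit weight γ' = γ_sat − γ_w while the driving shear stress uses γ_sat:
FS = [c' + γ' z cos²β tanφ'] / [γ_sat z sinβ cosβ]
(For c' = 0 this reduces to FS = (γ'/γ_sat)·tanφ'/tanβ.)
γ' = 20.4 − 9.81 = 10.59 kN/m³
Numerator = 0.0 + 10.59·2.8·cos²14.8°·tan29.0° = 0.0 + 10.59·2.8·0.9347·0.5543 = 15.364 kPa
Denominator = 20.4·2.8·sin14.8°·cos14.8° = 20.4·2.8·0.2554·0.9668 = 14.107 kPa
FS = 15.364 / 14.107 = 1.089

FS = 1.09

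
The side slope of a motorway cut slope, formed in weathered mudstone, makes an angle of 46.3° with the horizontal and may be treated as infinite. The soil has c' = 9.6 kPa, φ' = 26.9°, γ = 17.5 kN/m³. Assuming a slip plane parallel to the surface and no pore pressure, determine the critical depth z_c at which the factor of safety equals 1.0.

Setting FS = 1.00 in FS = [c' + γz cos²β tanφ'] / [γz sinβ cosβ] and solving for z:
z = c' / [γ cosβ (FS·sinβ − cosβ·tanφ')]
  = 9.6 / [17.5·cos46.3°·(1.00·sin46.3° − cos46.3°·tan26.9°)]
  = 9.6 / [17.5·0.6909·(1.00·0.7230 − 0.6909·0.5073)]
  = 9.6 / 4.5032 = 2.132 m

z_c = 2.13 m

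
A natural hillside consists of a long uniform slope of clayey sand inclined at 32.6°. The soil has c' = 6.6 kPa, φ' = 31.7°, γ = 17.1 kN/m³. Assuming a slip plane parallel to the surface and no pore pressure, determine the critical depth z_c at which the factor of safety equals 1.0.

Setting FS = 1.00 in FS = [c' + γz cos²β tanφ'] / [γz sinβ cosβ] and solving for z:
z = c' / [γ cosβ (FS·sinβ − cosβ·tanφ')]
  = 6.6 / [17.1·cos32.6°·(1.00·sin32.6° − cos32.6°·tan31.7°)]
  = 6.6 / [17.1·0.8425·(1.00·0.5388 − 0.8425·0.6176)]
  = 6.6 / 0.2660 = 24.816 m

z_c = 24.82 m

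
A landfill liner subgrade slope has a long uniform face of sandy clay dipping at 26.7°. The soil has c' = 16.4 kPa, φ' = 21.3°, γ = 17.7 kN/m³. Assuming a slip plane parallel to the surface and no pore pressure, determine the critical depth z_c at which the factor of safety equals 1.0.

Setting FS = 1.00 in FS = [c' + γz cos²β tanφ'] / [γz sinβ cosβ] and solving for z:
z = c' / [γ cosβ (FS·sinβ − cosβ·tanφ')]
  = 16.4 / [17.7·cos26.7°·(1.00·sin26.7° − cos26.7°·tan21.3°)]
  = 16.4 / [17.7·0.8934·(1.00·0.4493 − 0.8934·0.3899)]
  = 16.4 / 1.5972 = 10.268 m

z_c = 10.27 m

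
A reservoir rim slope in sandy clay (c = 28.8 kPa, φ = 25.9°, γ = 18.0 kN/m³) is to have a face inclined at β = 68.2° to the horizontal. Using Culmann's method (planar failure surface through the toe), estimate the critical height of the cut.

H_c = 20.53 m

Culmann's analysis gives the critical failure plane at α_cr = (β + φ)/2 = (68.2 + 25.9)/2 = 47.0°, and the critical height
H_c = (4c/γ) · sinβ cosφ / [1 − cos(β − φ)]
    = (4·28.8/18.0) · sin68.2°·cos25.9° / [1 − cos(42.3°)]
    = 6.400 · 0.9285·0.8996 / [1 − 0.7396]
    = 6.400 · 0.8352 / 0.2604
    = 20.53 m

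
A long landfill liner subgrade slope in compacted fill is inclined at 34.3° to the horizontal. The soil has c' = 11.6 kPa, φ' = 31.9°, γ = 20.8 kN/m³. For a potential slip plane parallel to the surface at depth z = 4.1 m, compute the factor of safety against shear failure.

For an infinite slope with a slip plane parallel to the surface (no pore pressure): FS = [c' + γz cos²β tanφ'] / [γz sinβ cosβ].
γz = 20.8·4.1 = 85.28 kN/m²
Numerator = 11.6 + 85.28·cos²34.3°·tan31.9° = 11.6 + 85.28·0.6824·0.6224 = 47.825 kPa
Denominator = 85.28·sin34.3°·cos34.3° = 85.28·0.5635·0.8261 = 39.700 kPa
FS = 47.825 / 39.700 = 1.205

FS = 1.20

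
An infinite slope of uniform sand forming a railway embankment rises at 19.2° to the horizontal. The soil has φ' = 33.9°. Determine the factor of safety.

For a dry cohesionless infinite slope the factor of safety is FS = tanφ' / tanβ.
FS = tan33.9° / tan19.2° = 0.6720 / 0.3482 = 1.930

FS = 1.93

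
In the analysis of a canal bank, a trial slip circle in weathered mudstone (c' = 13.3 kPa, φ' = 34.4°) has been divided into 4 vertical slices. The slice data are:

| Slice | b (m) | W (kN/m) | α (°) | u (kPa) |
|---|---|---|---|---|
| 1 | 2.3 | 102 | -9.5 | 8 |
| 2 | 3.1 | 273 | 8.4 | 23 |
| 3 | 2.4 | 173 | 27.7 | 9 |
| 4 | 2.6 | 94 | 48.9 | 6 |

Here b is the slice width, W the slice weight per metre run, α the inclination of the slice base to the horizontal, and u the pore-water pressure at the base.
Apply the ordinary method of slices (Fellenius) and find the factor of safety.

Ordinary method of slices: FS = Σ[c'·Δl_i + (W_i cosα_i − u_i·Δl_i)·tanφ'] / Σ W_i sinα_i, with Δl_i = b_i / cosα_i.
Slice 1: Δl = 2.3/cos(-9.5°) = 2.332 m; N'_1 = 102·cos(-9.5°) − 8·2.332 = 81.9; c'Δl = 31.02; W sinα = -16.8
Slice 2: Δl = 3.1/cos8.4° = 3.134 m; N'_2 = 273·cos8.4° − 23·3.134 = 198.0; c'Δl = 41.68; W sinα = 39.9
Slice 3: Δl = 2.4/cos27.7° = 2.711 m; N'_3 = 173·cos27.7° − 9·2.711 = 128.8; c'Δl = 36.05; W sinα = 80.4
Slice 4: Δl = 2.6/cos48.9° = 3.955 m; N'_4 = 94·cos48.9° − 6·3.955 = 38.1; c'Δl = 52.60; W sinα = 70.8
Σc'Δl = 161.3 kN/m; ΣN' = 446.8 kN/m; ΣW sinα = 174.3 kN/m
Resisting = 161.3 + 446.8·tan34.4° = 161.3 + 305.9 = 467.3 kN/m
FS = 467.3 / 174.3 = 2.681

FS = 2.68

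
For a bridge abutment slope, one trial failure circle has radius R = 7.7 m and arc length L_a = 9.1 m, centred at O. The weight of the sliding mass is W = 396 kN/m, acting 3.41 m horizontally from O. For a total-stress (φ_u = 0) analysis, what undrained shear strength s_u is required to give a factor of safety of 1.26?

s_u = 24.3 kPa

FS = s_u·L_a·R / (W·d), so s_u = FS·W·d / (L_a·R).
s_u = 1.26·396·3.41 / (9.10·7.7) = 1701.5 / 70.07 = 24.28 kPa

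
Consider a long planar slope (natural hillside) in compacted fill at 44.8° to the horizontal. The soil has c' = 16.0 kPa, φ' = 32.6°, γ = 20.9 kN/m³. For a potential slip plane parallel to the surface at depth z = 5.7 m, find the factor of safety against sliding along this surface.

FS = 0.91

For an infinite slope with a slip plane parallel to the surface (no pore pressure): FS = [c' + γz cos²β tanφ'] / [γz sinβ cosβ].
γz = 20.9·5.7 = 119.13 kN/m²
Numerator = 16.0 + 119.13·cos²44.8°·tan32.6° = 16.0 + 119.13·0.5035·0.6395 = 54.359 kPa
Denominator = 119.13·sin44.8°·cos44.8° = 119.13·0.7046·0.7096 = 59.564 kPa
FS = 54.359 / 59.564 = 0.913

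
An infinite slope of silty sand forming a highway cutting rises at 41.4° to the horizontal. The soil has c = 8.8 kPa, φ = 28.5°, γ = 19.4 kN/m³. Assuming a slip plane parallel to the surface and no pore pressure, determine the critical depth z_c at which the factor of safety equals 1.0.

Setting FS = 1.00 in FS = [c + γz cos²β tanφ] / [γz sinβ cosβ] and solving for z:
z = c / [γ cosβ (FS·sinβ − cosβ·tanφ)]
  = 8.8 / [19.4·cos41.4°·(1.00·sin41.4° − cos41.4°·tan28.5°)]
  = 8.8 / [19.4·0.7501·(1.00·0.6613 − 0.7501·0.5430)]
  = 8.8 / 3.6968 = 2.380 m

z_c = 2.38 m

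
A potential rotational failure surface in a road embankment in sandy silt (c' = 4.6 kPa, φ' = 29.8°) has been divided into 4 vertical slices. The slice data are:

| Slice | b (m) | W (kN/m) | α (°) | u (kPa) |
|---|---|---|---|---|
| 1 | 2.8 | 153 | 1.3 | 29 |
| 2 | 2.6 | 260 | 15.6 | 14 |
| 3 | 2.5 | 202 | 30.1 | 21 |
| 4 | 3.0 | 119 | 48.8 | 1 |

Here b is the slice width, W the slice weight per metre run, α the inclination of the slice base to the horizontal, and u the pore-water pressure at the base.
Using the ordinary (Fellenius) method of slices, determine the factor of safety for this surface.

Ordinary method of slices: FS = Σ[c'·Δl_i + (W_i cosα_i − u_i·Δl_i)·tanφ'] / Σ W_i sinα_i, with Δl_i = b_i / cosα_i.
Slice 1: Δl = 2.8/cos1.3° = 2.801 m; N'_1 = 153·cos1.3° − 29·2.801 = 71.7; c'Δl = 12.88; W sinα = 3.5
Slice 2: Δl = 2.6/cos15.6° = 2.699 m; N'_2 = 260·cos15.6° − 14·2.699 = 212.6; c'Δl = 12.42; W sinα = 69.9
Slice 3: Δl = 2.5/cos30.1° = 2.890 m; N'_3 = 202·cos30.1° − 21·2.890 = 114.1; c'Δl = 13.29; W sinα = 101.3
Slice 4: Δl = 3.0/cos48.8° = 4.554 m; N'_4 = 119·cos48.8° − 1·4.554 = 73.8; c'Δl = 20.95; W sinα = 89.5
Σc'Δl = 59.5 kN/m; ΣN' = 472.3 kN/m; ΣW sinα = 264.2 kN/m
Resisting = 59.5 + 472.3·tan29.8° = 59.5 + 270.5 = 330.0 kN/m
FS = 330.0 / 264.2 = 1.249

FS = 1.25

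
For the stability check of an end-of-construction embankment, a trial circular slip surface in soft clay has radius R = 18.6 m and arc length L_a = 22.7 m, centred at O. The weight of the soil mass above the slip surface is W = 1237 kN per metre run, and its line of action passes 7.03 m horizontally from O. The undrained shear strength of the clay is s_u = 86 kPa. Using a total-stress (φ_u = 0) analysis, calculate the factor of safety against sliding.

FS = 4.18

Taking moments about the centre O, the resisting moment is provided by the undrained shear strength acting along the arc:
M_R = s_u·L_a·R = 86·22.70·18.6 = 36310.9 kN·m/m
M_D = W·d = 1237·7.03 = 8696.1 kN·m/m
FS = M_R / M_D = 36310.9 / 8696.1 = 4.176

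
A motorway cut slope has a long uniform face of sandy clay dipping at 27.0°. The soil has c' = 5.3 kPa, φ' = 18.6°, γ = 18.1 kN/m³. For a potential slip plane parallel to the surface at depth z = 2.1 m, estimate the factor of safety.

FS = 1.01

For an infinite slope with a slip plane parallel to the surface (no pore pressure): FS = [c' + γz cos²β tanφ'] / [γz sinβ cosβ].
γz = 18.1·2.1 = 38.01 kN/m²
Numerator = 5.3 + 38.01·cos²27.0°·tan18.6° = 5.3 + 38.01·0.7939·0.3365 = 15.455 kPa
Denominator = 38.01·sin27.0°·cos27.0° = 38.01·0.4540·0.8910 = 15.375 kPa
FS = 15.455 / 15.375 = 1.005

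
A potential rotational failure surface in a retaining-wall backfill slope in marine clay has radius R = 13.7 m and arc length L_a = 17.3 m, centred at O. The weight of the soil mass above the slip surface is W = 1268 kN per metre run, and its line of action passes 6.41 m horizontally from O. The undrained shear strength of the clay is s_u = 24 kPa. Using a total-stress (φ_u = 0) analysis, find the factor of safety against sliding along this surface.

Taking moments about the centre O, the resisting moment is provided by the undrained shear strength acting along the arc:
M_R = s_u·L_a·R = 24·17.30·13.7 = 5688.2 kN·m/m
M_D = W·d = 1268·6.41 = 8127.9 kN·m/m
FS = M_R / M_D = 5688.2 / 8127.9 = 0.700

FS = 0.70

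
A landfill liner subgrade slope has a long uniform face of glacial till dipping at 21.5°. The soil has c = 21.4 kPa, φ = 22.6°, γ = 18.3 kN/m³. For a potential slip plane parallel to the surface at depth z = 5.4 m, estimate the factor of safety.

For an infinite slope with a slip plane parallel to the surface (no pore pressure): FS = [c + γz cos²β tanφ] / [γz sinβ cosβ].
γz = 18.3·5.4 = 98.82 kN/m²
Numerator = 21.4 + 98.82·cos²21.5°·tan22.6° = 21.4 + 98.82·0.8657·0.4163 = 57.009 kPa
Denominator = 98.82·sin21.5°·cos21.5° = 98.82·0.3665·0.9304 = 33.698 kPa
FS = 57.009 / 33.698 = 1.692

FS = 1.69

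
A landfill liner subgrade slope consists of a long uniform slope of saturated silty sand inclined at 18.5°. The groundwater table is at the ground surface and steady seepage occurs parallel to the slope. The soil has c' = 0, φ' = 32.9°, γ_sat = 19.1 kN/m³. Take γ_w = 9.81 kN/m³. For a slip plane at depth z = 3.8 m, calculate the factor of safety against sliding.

FS = 0.94

With seepage parallel to the slope and the water table at the surface, the effective normal stress on the slip plane uses the buoyant unit weight γ' = γ_sat − γ_w while the driving shear stress uses γ_sat:
FS = [c' + γ' z cos²β tanφ'] / [γ_sat z sinβ cosβ]
(For c' = 0 this reduces to FS = (γ'/γ_sat)·tanφ'/tanβ.)
γ' = 19.1 − 9.81 = 9.29 kN/m³
Numerator = 0.0 + 9.29·3.8·cos²18.5°·tan32.9° = 0.0 + 9.29·3.8·0.8993·0.6469 = 20.539 kPa
Denominator = 19.1·3.8·sin18.5°·cos18.5° = 19.1·3.8·0.3173·0.9483 = 21.840 kPa
FS = 20.539 / 21.840 = 0.940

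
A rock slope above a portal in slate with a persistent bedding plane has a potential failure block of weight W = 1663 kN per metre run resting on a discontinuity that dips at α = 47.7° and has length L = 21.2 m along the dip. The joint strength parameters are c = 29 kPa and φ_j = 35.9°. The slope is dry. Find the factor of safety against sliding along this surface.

FS = 1.16

Resolving the block weight along and normal to the plane and applying the Mohr–Coulomb strength on the joint:
N' = W cosα = 1663·cos47.7° = 1119.2 kN/m
Driving force T = W sinα = 1663·sin47.7° = 1230.0 kN/m
Resisting force R = c·L + N'·tanφ_j = 29·21.2 + 1119.2·tan35.9° = 614.8 + 810.2 = 1425.0 kN/m
FS = R / T = 1425.0 / 1230.0 = 1.159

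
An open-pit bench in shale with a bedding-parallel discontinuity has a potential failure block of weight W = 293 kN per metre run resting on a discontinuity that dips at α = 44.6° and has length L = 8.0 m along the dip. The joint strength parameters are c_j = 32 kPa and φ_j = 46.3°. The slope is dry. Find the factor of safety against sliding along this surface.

FS = 2.31

Resolving the block weight along and normal to the plane and applying the Mohr–Coulomb strength on the joint:
N' = W cosα = 293·cos44.6° = 208.6 kN/m
Driving force T = W sinα = 293·sin44.6° = 205.7 kN/m
Resisting force R = c_j·L + N'·tanφ_j = 32·8.0 + 208.6·tan46.3° = 256.0 + 218.3 = 474.3 kN/m
FS = R / T = 474.3 / 205.7 = 2.305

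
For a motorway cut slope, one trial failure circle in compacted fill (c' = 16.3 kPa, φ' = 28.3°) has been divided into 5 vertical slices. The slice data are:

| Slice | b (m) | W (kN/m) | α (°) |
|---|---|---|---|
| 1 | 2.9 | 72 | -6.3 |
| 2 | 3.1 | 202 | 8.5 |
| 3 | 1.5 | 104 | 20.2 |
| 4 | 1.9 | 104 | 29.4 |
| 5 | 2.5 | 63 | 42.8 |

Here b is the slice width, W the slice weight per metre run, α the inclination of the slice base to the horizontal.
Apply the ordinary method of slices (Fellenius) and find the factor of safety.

FS = 3.22

Ordinary method of slices: FS = Σ[c'·Δl_i + (W_i cosα_i)·tanφ'] / Σ W_i sinα_i, with Δl_i = b_i / cosα_i.
Slice 1: Δl = 2.9/cos(-6.3°) = 2.918 m; N'_1 = 72·cos(-6.3°) = 71.6; c'Δl = 47.56; W sinα = -7.9
Slice 2: Δl = 3.1/cos8.5° = 3.134 m; N'_2 = 202·cos8.5° = 199.8; c'Δl = 51.09; W sinα = 29.9
Slice 3: Δl = 1.5/cos20.2° = 1.598 m; N'_3 = 104·cos20.2° = 97.6; c'Δl = 26.05; W sinα = 35.9
Slice 4: Δl = 1.9/cos29.4° = 2.181 m; N'_4 = 104·cos29.4° = 90.6; c'Δl = 35.55; W sinα = 51.1
Slice 5: Δl = 2.5/cos42.8° = 3.407 m; N'_5 = 63·cos42.8° = 46.2; c'Δl = 55.54; W sinα = 42.8
Σc'Δl = 215.8 kN/m; ΣN' = 505.8 kN/m; ΣW sinα = 151.7 kN/m
Resisting = 215.8 + 505.8·tan28.3° = 215.8 + 272.3 = 488.1 kN/m
FS = 488.1 / 151.7 = 3.217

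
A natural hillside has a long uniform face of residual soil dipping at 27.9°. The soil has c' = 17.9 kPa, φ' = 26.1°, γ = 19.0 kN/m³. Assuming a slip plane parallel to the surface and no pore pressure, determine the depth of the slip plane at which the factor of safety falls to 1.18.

z = 8.94 m

Setting FS = 1.18 in FS = [c' + γz cos²β tanφ'] / [γz sinβ cosβ] and solving for z:
z = c' / [γ cosβ (FS·sinβ − cosβ·tanφ')]
  = 17.9 / [19.0·cos27.9°·(1.18·sin27.9° − cos27.9°·tan26.1°)]
  = 17.9 / [19.0·0.8838·(1.18·0.4679 − 0.8838·0.4899)]
  = 17.9 / 2.0016 = 8.943 m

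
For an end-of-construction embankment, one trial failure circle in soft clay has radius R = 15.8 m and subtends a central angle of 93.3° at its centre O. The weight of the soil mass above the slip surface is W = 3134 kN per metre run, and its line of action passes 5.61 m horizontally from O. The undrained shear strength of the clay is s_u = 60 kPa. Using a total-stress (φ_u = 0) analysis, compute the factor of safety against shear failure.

Taking moments about the centre O, the resisting moment is provided by the undrained shear strength acting along the arc:
Arc length L_a = R·θ = 15.8·(93.3°·π/180) = 15.8·1.6284 = 25.73 m
M_R = s_u·L_a·R = 60·25.73·15.8 = 24390.7 kN·m/m
M_D = W·d = 3134·5.61 = 17581.7 kN·m/m
FS = M_R / M_D = 24390.7 / 17581.7 = 1.387

FS = 1.39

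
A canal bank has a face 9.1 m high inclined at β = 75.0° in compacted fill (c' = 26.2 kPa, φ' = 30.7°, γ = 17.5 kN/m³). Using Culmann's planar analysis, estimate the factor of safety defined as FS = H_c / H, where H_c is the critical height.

H_c = (4c'/γ) · sinβ cosφ' / [1 − cos(β − φ')]
    = (4·26.2/17.5) · sin75.0°·cos30.7° / [1 − cos44.3°]
    = 5.989 · 0.8306 / 0.2843 = 17.49 m
FS = H_c / H = 17.49 / 9.1 = 1.922

FS = 1.92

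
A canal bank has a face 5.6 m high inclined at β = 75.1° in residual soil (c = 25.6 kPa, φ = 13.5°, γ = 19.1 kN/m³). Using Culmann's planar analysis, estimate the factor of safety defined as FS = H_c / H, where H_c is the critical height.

FS = 1.72

H_c = (4c/γ) · sinβ cosφ / [1 − cos(β − φ)]
    = (4·25.6/19.1) · sin75.1°·cos13.5° / [1 − cos61.6°]
    = 5.361 · 0.9397 / 0.5244 = 9.61 m
FS = H_c / H = 9.61 / 5.6 = 1.716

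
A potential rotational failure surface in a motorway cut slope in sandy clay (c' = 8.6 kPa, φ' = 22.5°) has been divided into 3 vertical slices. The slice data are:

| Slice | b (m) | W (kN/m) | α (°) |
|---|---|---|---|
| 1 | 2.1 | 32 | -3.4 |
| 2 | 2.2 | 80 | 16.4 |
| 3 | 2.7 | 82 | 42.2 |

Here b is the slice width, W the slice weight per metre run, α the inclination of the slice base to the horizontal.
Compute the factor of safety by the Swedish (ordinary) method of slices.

Ordinary method of slices: FS = Σ[c'·Δl_i + (W_i cosα_i)·tanφ'] / Σ W_i sinα_i, with Δl_i = b_i / cosα_i.
Slice 1: Δl = 2.1/cos(-3.4°) = 2.104 m; N'_1 = 32·cos(-3.4°) = 31.9; c'Δl = 18.09; W sinα = -1.9
Slice 2: Δl = 2.2/cos16.4° = 2.293 m; N'_2 = 80·cos16.4° = 76.7; c'Δl = 19.72; W sinα = 22.6
Slice 3: Δl = 2.7/cos42.2° = 3.645 m; N'_3 = 82·cos42.2° = 60.7; c'Δl = 31.34; W sinα = 55.1
Σc'Δl = 69.2 kN/m; ΣN' = 169.4 kN/m; ΣW sinα = 75.8 kN/m
Resisting = 69.2 + 169.4·tan22.5° = 69.2 + 70.2 = 139.3 kN/m
FS = 139.3 / 75.8 = 1.839

FS = 1.84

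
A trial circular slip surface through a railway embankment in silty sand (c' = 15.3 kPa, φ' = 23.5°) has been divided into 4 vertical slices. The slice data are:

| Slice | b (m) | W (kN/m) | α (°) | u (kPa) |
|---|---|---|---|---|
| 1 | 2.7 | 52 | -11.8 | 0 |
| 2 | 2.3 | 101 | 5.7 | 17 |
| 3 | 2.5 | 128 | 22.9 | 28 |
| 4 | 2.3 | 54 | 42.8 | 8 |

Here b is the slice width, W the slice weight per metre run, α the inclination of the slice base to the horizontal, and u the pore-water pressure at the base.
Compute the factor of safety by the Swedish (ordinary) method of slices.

Ordinary method of slices: FS = Σ[c'·Δl_i + (W_i cosα_i − u_i·Δl_i)·tanφ'] / Σ W_i sinα_i, with Δl_i = b_i / cosα_i.
Slice 1: Δl = 2.7/cos(-11.8°) = 2.758 m; N'_1 = 52·cos(-11.8°) − 0·2.758 = 50.9; c'Δl = 42.20; W sinα = -10.6
Slice 2: Δl = 2.3/cos5.7° = 2.311 m; N'_2 = 101·cos5.7° − 17·2.311 = 61.2; c'Δl = 35.36; W sinα = 10.0
Slice 3: Δl = 2.5/cos22.9° = 2.714 m; N'_3 = 128·cos22.9° − 28·2.714 = 41.9; c'Δl = 41.52; W sinα = 49.8
Slice 4: Δl = 2.3/cos42.8° = 3.135 m; N'_4 = 54·cos42.8° − 8·3.135 = 14.5; c'Δl = 47.96; W sinα = 36.7
Σc'Δl = 167.0 kN/m; ΣN' = 168.6 kN/m; ΣW sinα = 85.9 kN/m
Resisting = 167.0 + 168.6·tan23.5° = 167.0 + 73.3 = 240.3 kN/m
FS = 240.3 / 85.9 = 2.798

FS = 2.80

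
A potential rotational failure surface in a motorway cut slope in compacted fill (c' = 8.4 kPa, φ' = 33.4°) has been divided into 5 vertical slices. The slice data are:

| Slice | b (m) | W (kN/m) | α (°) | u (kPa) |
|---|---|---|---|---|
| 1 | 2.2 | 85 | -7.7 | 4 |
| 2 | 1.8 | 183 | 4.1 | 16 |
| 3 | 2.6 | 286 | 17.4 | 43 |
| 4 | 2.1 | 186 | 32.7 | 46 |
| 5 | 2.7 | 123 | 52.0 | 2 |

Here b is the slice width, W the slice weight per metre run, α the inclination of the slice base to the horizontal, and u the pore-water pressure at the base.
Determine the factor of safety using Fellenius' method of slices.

Ordinary method of slices: FS = Σ[c'·Δl_i + (W_i cosα_i − u_i·Δl_i)·tanφ'] / Σ W_i sinα_i, with Δl_i = b_i / cosα_i.
Slice 1: Δl = 2.2/cos(-7.7°) = 2.220 m; N'_1 = 85·cos(-7.7°) − 4·2.220 = 75.4; c'Δl = 18.65; W sinα = -11.4
Slice 2: Δl = 1.8/cos4.1° = 1.805 m; N'_2 = 183·cos4.1° − 16·1.805 = 153.7; c'Δl = 15.16; W sinα = 13.1
Slice 3: Δl = 2.6/cos17.4° = 2.725 m; N'_3 = 286·cos17.4° − 43·2.725 = 155.8; c'Δl = 22.89; W sinα = 85.5
Slice 4: Δl = 2.1/cos32.7° = 2.496 m; N'_4 = 186·cos32.7° − 46·2.496 = 41.7; c'Δl = 20.96; W sinα = 100.5
Slice 5: Δl = 2.7/cos52.0° = 4.386 m; N'_5 = 123·cos52.0° − 2·4.386 = 67.0; c'Δl = 36.84; W sinα = 96.9
Σc'Δl = 114.5 kN/m; ΣN' = 493.4 kN/m; ΣW sinα = 284.6 kN/m
Resisting = 114.5 + 493.4·tan33.4° = 114.5 + 325.4 = 439.9 kN/m
FS = 439.9 / 284.6 = 1.545

FS = 1.55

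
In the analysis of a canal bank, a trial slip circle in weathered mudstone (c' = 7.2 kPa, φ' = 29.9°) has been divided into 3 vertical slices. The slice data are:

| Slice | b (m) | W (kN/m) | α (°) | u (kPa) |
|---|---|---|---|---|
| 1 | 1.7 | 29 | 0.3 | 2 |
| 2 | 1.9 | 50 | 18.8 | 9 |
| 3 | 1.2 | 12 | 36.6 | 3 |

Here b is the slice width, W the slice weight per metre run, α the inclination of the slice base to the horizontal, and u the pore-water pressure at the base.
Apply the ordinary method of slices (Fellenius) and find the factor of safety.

FS = 3.07

Ordinary method of slices: FS = Σ[c'·Δl_i + (W_i cosα_i − u_i·Δl_i)·tanφ'] / Σ W_i sinα_i, with Δl_i = b_i / cosα_i.
Slice 1: Δl = 1.7/cos0.3° = 1.700 m; N'_1 = 29·cos0.3° − 2·1.700 = 25.6; c'Δl = 12.24; W sinα = 0.2
Slice 2: Δl = 1.9/cos18.8° = 2.007 m; N'_2 = 50·cos18.8° − 9·2.007 = 29.3; c'Δl = 14.45; W sinα = 16.1
Slice 3: Δl = 1.2/cos36.6° = 1.495 m; N'_3 = 12·cos36.6° − 3·1.495 = 5.1; c'Δl = 10.76; W sinα = 7.2
Σc'Δl = 37.5 kN/m; ΣN' = 60.0 kN/m; ΣW sinα = 23.4 kN/m
Resisting = 37.5 + 60.0·tan29.9° = 37.5 + 34.5 = 72.0 kN/m
FS = 72.0 / 23.4 = 3.073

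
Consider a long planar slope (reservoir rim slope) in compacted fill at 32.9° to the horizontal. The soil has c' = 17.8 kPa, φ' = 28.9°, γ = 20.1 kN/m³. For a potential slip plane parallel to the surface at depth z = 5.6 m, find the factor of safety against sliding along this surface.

For an infinite slope with a slip plane parallel to the surface (no pore pressure): FS = [c' + γz cos²β tanφ'] / [γz sinβ cosβ].
γz = 20.1·5.6 = 112.56 kN/m²
Numerator = 17.8 + 112.56·cos²32.9°·tan28.9° = 17.8 + 112.56·0.7050·0.5520 = 61.604 kPa
Denominator = 112.56·sin32.9°·cos32.9° = 112.56·0.5432·0.8396 = 51.334 kPa
FS = 61.604 / 51.334 = 1.200

FS = 1.20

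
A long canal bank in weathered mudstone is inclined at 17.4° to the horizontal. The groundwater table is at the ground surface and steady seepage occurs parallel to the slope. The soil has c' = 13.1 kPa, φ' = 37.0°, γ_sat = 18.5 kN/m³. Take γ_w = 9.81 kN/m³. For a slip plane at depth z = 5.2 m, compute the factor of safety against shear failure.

FS = 1.61

With seepage parallel to the slope and the water table at the surface, the effective normal stress on the slip plane uses the buoyant unit weight γ' = γ_sat − γ_w while the driving shear stress uses γ_sat:
FS = [c' + γ' z cos²β tanφ'] / [γ_sat z sinβ cosβ]
γ' = 18.5 − 9.81 = 8.69 kN/m³
Numerator = 13.1 + 8.69·5.2·cos²17.4°·tan37.0° = 13.1 + 8.69·5.2·0.9106·0.7536 = 44.107 kPa
Denominator = 18.5·5.2·sin17.4°·cos17.4° = 18.5·5.2·0.2990·0.9542 = 27.451 kPa
FS = 44.107 / 27.451 = 1.607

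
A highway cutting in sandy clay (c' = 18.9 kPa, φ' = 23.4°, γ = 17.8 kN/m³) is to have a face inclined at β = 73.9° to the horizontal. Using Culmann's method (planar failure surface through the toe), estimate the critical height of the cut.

Culmann's analysis gives the critical failure plane at α_cr = (β + φ')/2 = (73.9 + 23.4)/2 = 48.7°, and the critical height
H_c = (4c'/γ) · sinβ cosφ' / [1 − cos(β − φ')]
    = (4·18.9/17.8) · sin73.9°·cos23.4° / [1 − cos(50.5°)]
    = 4.247 · 0.9608·0.9178 / [1 − 0.6361]
    = 4.247 · 0.8818 / 0.3639
    = 10.29 m

H_c = 10.29 m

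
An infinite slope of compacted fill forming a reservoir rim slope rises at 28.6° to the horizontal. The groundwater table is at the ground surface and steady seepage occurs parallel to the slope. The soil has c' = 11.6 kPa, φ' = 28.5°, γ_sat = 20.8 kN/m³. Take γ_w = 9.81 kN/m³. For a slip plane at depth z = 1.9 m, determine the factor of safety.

With seepage parallel to the slope and the water table at the surface, the effective normal stress on the slip plane uses the buoyant unit weight γ' = γ_sat − γ_w while the driving shear stress uses γ_sat:
FS = [c' + γ' z cos²β tanφ'] / [γ_sat z sinβ cosβ]
γ' = 20.8 − 9.81 = 10.99 kN/m³
Numerator = 11.6 + 10.99·1.9·cos²28.6°·tan28.5° = 11.6 + 10.99·1.9·0.7709·0.5430 = 20.340 kPa
Denominator = 20.8·1.9·sin28.6°·cos28.6° = 20.8·1.9·0.4787·0.8780 = 16.610 kPa
FS = 20.340 / 16.610 = 1.225

FS = 1.22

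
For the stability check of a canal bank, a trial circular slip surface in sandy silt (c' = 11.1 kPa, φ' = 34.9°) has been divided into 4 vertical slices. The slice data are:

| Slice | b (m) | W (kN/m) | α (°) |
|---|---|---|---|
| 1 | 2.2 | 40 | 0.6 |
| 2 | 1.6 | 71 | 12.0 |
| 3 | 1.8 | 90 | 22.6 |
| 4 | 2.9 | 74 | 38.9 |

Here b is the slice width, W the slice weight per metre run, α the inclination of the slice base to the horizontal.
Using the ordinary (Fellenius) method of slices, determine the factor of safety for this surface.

FS = 2.91

Ordinary method of slices: FS = Σ[c'·Δl_i + (W_i cosα_i)·tanφ'] / Σ W_i sinα_i, with Δl_i = b_i / cosα_i.
Slice 1: Δl = 2.2/cos0.6° = 2.200 m; N'_1 = 40·cos0.6° = 40.0; c'Δl = 24.42; W sinα = 0.4
Slice 2: Δl = 1.6/cos12.0° = 1.636 m; N'_2 = 71·cos12.0° = 69.4; c'Δl = 18.16; W sinα = 14.8
Slice 3: Δl = 1.8/cos22.6° = 1.950 m; N'_3 = 90·cos22.6° = 83.1; c'Δl = 21.64; W sinα = 34.6
Slice 4: Δl = 2.9/cos38.9° = 3.726 m; N'_4 = 74·cos38.9° = 57.6; c'Δl = 41.36; W sinα = 46.5
Σc'Δl = 105.6 kN/m; ΣN' = 250.1 kN/m; ΣW sinα = 96.2 kN/m
Resisting = 105.6 + 250.1·tan34.9° = 105.6 + 174.5 = 280.1 kN/m
FS = 280.1 / 96.2 = 2.910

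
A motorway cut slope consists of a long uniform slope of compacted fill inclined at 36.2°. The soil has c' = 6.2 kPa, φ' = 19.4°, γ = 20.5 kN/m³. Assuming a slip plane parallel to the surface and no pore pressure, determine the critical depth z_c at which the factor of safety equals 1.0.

Setting FS = 1.00 in FS = [c' + γz cos²β tanφ'] / [γz sinβ cosβ] and solving for z:
z = c' / [γ cosβ (FS·sinβ − cosβ·tanφ')]
  = 6.2 / [20.5·cos36.2°·(1.00·sin36.2° − cos36.2°·tan19.4°)]
  = 6.2 / [20.5·0.8070·(1.00·0.5906 − 0.8070·0.3522)]
  = 6.2 / 5.0692 = 1.223 m

z_c = 1.22 m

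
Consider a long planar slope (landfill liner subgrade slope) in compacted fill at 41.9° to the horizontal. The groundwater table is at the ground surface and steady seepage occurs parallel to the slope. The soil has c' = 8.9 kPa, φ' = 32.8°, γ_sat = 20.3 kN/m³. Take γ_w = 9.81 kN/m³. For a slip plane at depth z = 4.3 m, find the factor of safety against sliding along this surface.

FS = 0.58

With seepage parallel to the slope and the water table at the surface, the effective normal stress on the slip plane uses the buoyant unit weight γ' = γ_sat − γ_w while the driving shear stress uses γ_sat:
FS = [c' + γ' z cos²β tanφ'] / [γ_sat z sinβ cosβ]
γ' = 20.3 − 9.81 = 10.49 kN/m³
Numerator = 8.9 + 10.49·4.3·cos²41.9°·tan32.8° = 8.9 + 10.49·4.3·0.5540·0.6445 = 25.004 kPa
Denominator = 20.3·4.3·sin41.9°·cos41.9° = 20.3·4.3·0.6678·0.7443 = 43.390 kPa
FS = 25.004 / 43.390 = 0.576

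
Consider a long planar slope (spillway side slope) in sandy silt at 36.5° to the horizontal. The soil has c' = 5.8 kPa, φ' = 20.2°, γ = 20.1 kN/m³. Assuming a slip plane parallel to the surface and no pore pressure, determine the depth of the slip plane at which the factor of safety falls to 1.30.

Setting FS = 1.30 in FS = [c' + γz cos²β tanφ'] / [γz sinβ cosβ] and solving for z:
z = c' / [γ cosβ (FS·sinβ − cosβ·tanφ')]
  = 5.8 / [20.1·cos36.5°·(1.30·sin36.5° − cos36.5°·tan20.2°)]
  = 5.8 / [20.1·0.8039·(1.30·0.5948 − 0.8039·0.3679)]
  = 5.8 / 7.7153 = 0.752 m

z = 0.75 m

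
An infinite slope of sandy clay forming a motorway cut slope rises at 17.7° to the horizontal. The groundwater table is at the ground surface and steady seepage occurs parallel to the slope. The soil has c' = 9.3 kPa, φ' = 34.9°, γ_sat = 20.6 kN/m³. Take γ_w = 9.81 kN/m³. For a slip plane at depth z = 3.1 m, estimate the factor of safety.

FS = 1.65

With seepage parallel to the slope and the water table at the surface, the effective normal stress on the slip plane uses the buoyant unit weight γ' = γ_sat − γ_w while the driving shear stress uses γ_sat:
FS = [c' + γ' z cos²β tanφ'] / [γ_sat z sinβ cosβ]
γ' = 20.6 − 9.81 = 10.79 kN/m³
Numerator = 9.3 + 10.79·3.1·cos²17.7°·tan34.9° = 9.3 + 10.79·3.1·0.9076·0.6976 = 30.477 kPa
Denominator = 20.6·3.1·sin17.7°·cos17.7° = 20.6·3.1·0.3040·0.9527 = 18.496 kPa
FS = 30.477 / 18.496 = 1.648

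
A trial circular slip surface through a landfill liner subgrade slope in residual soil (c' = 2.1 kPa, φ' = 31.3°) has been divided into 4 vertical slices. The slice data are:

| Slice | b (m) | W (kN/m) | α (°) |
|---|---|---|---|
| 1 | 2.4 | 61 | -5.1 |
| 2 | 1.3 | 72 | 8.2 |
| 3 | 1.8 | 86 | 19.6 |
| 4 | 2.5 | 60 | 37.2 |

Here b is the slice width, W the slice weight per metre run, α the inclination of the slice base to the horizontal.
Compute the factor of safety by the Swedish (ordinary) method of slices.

FS = 2.53

Ordinary method of slices: FS = Σ[c'·Δl_i + (W_i cosα_i)·tanφ'] / Σ W_i sinα_i, with Δl_i = b_i / cosα_i.
Slice 1: Δl = 2.4/cos(-5.1°) = 2.410 m; N'_1 = 61·cos(-5.1°) = 60.8; c'Δl = 5.06; W sinα = -5.4
Slice 2: Δl = 1.3/cos8.2° = 1.313 m; N'_2 = 72·cos8.2° = 71.3; c'Δl = 2.76; W sinα = 10.3
Slice 3: Δl = 1.8/cos19.6° = 1.911 m; N'_3 = 86·cos19.6° = 81.0; c'Δl = 4.01; W sinα = 28.8
Slice 4: Δl = 2.5/cos37.2° = 3.139 m; N'_4 = 60·cos37.2° = 47.8; c'Δl = 6.59; W sinα = 36.3
Σc'Δl = 18.4 kN/m; ΣN' = 260.8 kN/m; ΣW sinα = 70.0 kN/m
Resisting = 18.4 + 260.8·tan31.3° = 18.4 + 158.6 = 177.0 kN/m
FS = 177.0 / 70.0 = 2.530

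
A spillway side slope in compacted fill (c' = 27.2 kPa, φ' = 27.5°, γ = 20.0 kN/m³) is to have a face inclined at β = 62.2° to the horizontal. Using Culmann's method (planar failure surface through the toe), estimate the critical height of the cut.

Culmann's analysis gives the critical failure plane at α_cr = (β + φ')/2 = (62.2 + 27.5)/2 = 44.9°, and the critical height
H_c = (4c'/γ) · sinβ cosφ' / [1 − cos(β − φ')]
    = (4·27.2/20.0) · sin62.2°·cos27.5° / [1 − cos(34.7°)]
    = 5.440 · 0.8846·0.8870 / [1 − 0.8221]
    = 5.440 · 0.7846 / 0.1779
    = 24.00 m

H_c = 24.00 m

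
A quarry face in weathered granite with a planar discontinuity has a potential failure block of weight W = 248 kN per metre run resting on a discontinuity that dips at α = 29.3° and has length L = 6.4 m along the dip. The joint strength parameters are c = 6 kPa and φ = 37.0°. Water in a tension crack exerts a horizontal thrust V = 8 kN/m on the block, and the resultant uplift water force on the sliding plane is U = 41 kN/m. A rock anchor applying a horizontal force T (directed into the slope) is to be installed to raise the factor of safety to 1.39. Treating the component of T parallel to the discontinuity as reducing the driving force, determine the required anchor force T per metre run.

T = 7 kN/m

Resolving forces along and normal to the sliding plane, with the horizontal anchor force T adding T·sinα to the effective normal force and T·cosα acting up the plane against the driving force:
FS = [cL + (W cosα − U − V sinα + T sinα) tanφ] / [W sinα + V cosα − T cosα]
Without the anchor: N' = 171.4 kN/m, driving T_d = 128.3 kN/m, resisting R = 6·6.4 + 171.4·tan37.0° = 167.5 kN/m, FS = 1.31.
Setting FS = 1.39 and solving for T:
1.39·(128.3 − T cos29.3°) = 167.5 + T sin29.3°·tan37.0°
T·(sin29.3°·tan37.0° + 1.39·cos29.3°) = 1.39·128.3 − 167.5
T·(0.4894·0.7536 + 1.39·0.8721) = 178.4 − 167.5 = 10.9
T·1.5810 = 10.9
T = 6.9 kN/m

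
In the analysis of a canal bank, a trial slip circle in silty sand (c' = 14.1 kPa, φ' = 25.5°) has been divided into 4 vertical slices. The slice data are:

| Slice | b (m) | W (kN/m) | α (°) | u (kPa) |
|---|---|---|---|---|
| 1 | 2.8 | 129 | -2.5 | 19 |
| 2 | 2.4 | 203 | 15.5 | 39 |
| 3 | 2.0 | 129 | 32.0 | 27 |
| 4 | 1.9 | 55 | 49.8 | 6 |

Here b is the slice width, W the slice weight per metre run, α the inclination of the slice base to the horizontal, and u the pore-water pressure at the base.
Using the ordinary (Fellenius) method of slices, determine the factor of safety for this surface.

Ordinary method of slices: FS = Σ[c'·Δl_i + (W_i cosα_i − u_i·Δl_i)·tanφ'] / Σ W_i sinα_i, with Δl_i = b_i / cosα_i.
Slice 1: Δl = 2.8/cos(-2.5°) = 2.803 m; N'_1 = 129·cos(-2.5°) − 19·2.803 = 75.6; c'Δl = 39.52; W sinα = -5.6
Slice 2: Δl = 2.4/cos15.5° = 2.491 m; N'_2 = 203·cos15.5° − 39·2.491 = 98.5; c'Δl = 35.12; W sinα = 54.2
Slice 3: Δl = 2.0/cos32.0° = 2.358 m; N'_3 = 129·cos32.0° − 27·2.358 = 45.7; c'Δl = 33.25; W sinα = 68.4
Slice 4: Δl = 1.9/cos49.8° = 2.944 m; N'_4 = 55·cos49.8° − 6·2.944 = 17.8; c'Δl = 41.51; W sinα = 42.0
Σc'Δl = 149.4 kN/m; ΣN' = 237.7 kN/m; ΣW sinα = 159.0 kN/m
Resisting = 149.4 + 237.7·tan25.5° = 149.4 + 113.4 = 262.8 kN/m
FS = 262.8 / 159.0 = 1.653

FS = 1.65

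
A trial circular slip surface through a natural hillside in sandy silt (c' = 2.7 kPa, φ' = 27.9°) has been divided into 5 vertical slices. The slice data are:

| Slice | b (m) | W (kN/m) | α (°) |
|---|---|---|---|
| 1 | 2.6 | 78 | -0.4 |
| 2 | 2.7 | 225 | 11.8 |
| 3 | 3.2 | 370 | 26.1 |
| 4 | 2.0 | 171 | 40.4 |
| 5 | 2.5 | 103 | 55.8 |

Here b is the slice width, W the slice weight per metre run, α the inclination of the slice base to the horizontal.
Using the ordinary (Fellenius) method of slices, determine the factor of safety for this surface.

FS = 1.18

Ordinary method of slices: FS = Σ[c'·Δl_i + (W_i cosα_i)·tanφ'] / Σ W_i sinα_i, with Δl_i = b_i / cosα_i.
Slice 1: Δl = 2.6/cos(-0.4°) = 2.600 m; N'_1 = 78·cos(-0.4°) = 78.0; c'Δl = 7.02; W sinα = -0.5
Slice 2: Δl = 2.7/cos11.8° = 2.758 m; N'_2 = 225·cos11.8° = 220.2; c'Δl = 7.45; W sinα = 46.0
Slice 3: Δl = 3.2/cos26.1° = 3.563 m; N'_3 = 370·cos26.1° = 332.3; c'Δl = 9.62; W sinα = 162.8
Slice 4: Δl = 2.0/cos40.4° = 2.626 m; N'_4 = 171·cos40.4° = 130.2; c'Δl = 7.09; W sinα = 110.8
Slice 5: Δl = 2.5/cos55.8° = 4.448 m; N'_5 = 103·cos55.8° = 57.9; c'Δl = 12.01; W sinα = 85.2
Σc'Δl = 43.2 kN/m; ΣN' = 818.6 kN/m; ΣW sinα = 404.3 kN/m
Resisting = 43.2 + 818.6·tan27.9° = 43.2 + 433.4 = 476.6 kN/m
FS = 476.6 / 404.3 = 1.179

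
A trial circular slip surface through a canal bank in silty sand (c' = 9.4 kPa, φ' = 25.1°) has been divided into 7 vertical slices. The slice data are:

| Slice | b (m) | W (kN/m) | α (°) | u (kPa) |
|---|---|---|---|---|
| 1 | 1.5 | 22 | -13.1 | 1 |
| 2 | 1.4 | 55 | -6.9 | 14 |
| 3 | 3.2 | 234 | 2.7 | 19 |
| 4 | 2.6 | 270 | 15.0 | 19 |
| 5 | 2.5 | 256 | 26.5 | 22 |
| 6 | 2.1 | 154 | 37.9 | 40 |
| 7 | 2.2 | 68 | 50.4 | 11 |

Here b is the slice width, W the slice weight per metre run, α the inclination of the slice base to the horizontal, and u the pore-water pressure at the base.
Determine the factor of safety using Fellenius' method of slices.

FS = 1.39

Ordinary method of slices: FS = Σ[c'·Δl_i + (W_i cosα_i − u_i·Δl_i)·tanφ'] / Σ W_i sinα_i, with Δl_i = b_i / cosα_i.
Slice 1: Δl = 1.5/cos(-13.1°) = 1.540 m; N'_1 = 22·cos(-13.1°) − 1·1.540 = 19.9; c'Δl = 14.48; W sinα = -5.0
Slice 2: Δl = 1.4/cos(-6.9°) = 1.410 m; N'_2 = 55·cos(-6.9°) − 14·1.410 = 34.9; c'Δl = 13.26; W sinα = -6.6
Slice 3: Δl = 3.2/cos2.7° = 3.204 m; N'_3 = 234·cos2.7° − 19·3.204 = 172.9; c'Δl = 30.11; W sinα = 11.0
Slice 4: Δl = 2.6/cos15.0° = 2.692 m; N'_4 = 270·cos15.0° − 19·2.692 = 209.7; c'Δl = 25.30; W sinα = 69.9
Slice 5: Δl = 2.5/cos26.5° = 2.794 m; N'_5 = 256·cos26.5° − 22·2.794 = 167.6; c'Δl = 26.26; W sinα = 114.2
Slice 6: Δl = 2.1/cos37.9° = 2.661 m; N'_6 = 154·cos37.9° − 40·2.661 = 15.1; c'Δl = 25.02; W sinα = 94.6
Slice 7: Δl = 2.2/cos50.4° = 3.451 m; N'_7 = 68·cos50.4° − 11·3.451 = 5.4; c'Δl = 32.44; W sinα = 52.4
Σc'Δl = 166.9 kN/m; ΣN' = 625.4 kN/m; ΣW sinα = 330.5 kN/m
Resisting = 166.9 + 625.4·tan25.1° = 166.9 + 292.9 = 459.8 kN/m
FS = 459.8 / 330.5 = 1.391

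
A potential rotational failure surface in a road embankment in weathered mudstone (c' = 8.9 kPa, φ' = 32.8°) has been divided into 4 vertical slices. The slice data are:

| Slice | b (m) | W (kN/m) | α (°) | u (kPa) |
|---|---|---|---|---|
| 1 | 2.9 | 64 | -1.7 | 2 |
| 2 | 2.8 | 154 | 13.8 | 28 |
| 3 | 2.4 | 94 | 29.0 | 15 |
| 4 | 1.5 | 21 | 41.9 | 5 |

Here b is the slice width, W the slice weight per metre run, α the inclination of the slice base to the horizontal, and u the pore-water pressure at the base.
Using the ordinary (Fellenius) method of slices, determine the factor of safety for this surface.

FS = 2.18

Ordinary method of slices: FS = Σ[c'·Δl_i + (W_i cosα_i − u_i·Δl_i)·tanφ'] / Σ W_i sinα_i, with Δl_i = b_i / cosα_i.
Slice 1: Δl = 2.9/cos(-1.7°) = 2.901 m; N'_1 = 64·cos(-1.7°) − 2·2.901 = 58.2; c'Δl = 25.82; W sinα = -1.9
Slice 2: Δl = 2.8/cos13.8° = 2.883 m; N'_2 = 154·cos13.8° − 28·2.883 = 68.8; c'Δl = 25.66; W sinα = 36.7
Slice 3: Δl = 2.4/cos29.0° = 2.744 m; N'_3 = 94·cos29.0° − 15·2.744 = 41.1; c'Δl = 24.42; W sinα = 45.6
Slice 4: Δl = 1.5/cos41.9° = 2.015 m; N'_4 = 21·cos41.9° − 5·2.015 = 5.6; c'Δl = 17.94; W sinα = 14.0
Σc'Δl = 93.8 kN/m; ΣN' = 173.6 kN/m; ΣW sinα = 94.4 kN/m
Resisting = 93.8 + 173.6·tan32.8° = 93.8 + 111.9 = 205.7 kN/m
FS = 205.7 / 94.4 = 2.178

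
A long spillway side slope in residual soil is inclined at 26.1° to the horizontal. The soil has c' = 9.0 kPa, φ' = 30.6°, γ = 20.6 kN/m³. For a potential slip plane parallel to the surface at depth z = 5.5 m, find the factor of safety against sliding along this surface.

FS = 1.41

For an infinite slope with a slip plane parallel to the surface (no pore pressure): FS = [c' + γz cos²β tanφ'] / [γz sinβ cosβ].
γz = 20.6·5.5 = 113.30 kN/m²
Numerator = 9.0 + 113.30·cos²26.1°·tan30.6° = 9.0 + 113.30·0.8065·0.5914 = 63.037 kPa
Denominator = 113.30·sin26.1°·cos26.1° = 113.30·0.4399·0.8980 = 44.762 kPa
FS = 63.037 / 44.762 = 1.408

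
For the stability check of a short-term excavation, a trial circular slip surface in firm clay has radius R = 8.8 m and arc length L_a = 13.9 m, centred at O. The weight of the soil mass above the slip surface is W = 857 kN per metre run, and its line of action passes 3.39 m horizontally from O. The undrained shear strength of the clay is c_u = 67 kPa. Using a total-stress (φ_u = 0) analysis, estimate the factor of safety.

Taking moments about the centre O, the resisting moment is provided by the undrained shear strength acting along the arc:
M_R = c_u·L_a·R = 67·13.90·8.8 = 8195.4 kN·m/m
M_D = W·d = 857·3.39 = 2905.2 kN·m/m
FS = M_R / M_D = 8195.4 / 2905.2 = 2.821

FS = 2.82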